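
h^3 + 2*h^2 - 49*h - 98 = (h - 7)*(h + 2)*(h + 7)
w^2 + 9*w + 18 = (w + 3)*(w + 6)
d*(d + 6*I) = d^2 + 6*I*d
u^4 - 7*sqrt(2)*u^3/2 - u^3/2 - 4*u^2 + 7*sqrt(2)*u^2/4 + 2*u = u*(u - 1/2)*(u - 4*sqrt(2))*(u + sqrt(2)/2)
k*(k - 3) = k^2 - 3*k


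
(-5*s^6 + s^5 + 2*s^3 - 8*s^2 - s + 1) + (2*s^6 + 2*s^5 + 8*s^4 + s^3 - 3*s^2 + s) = -3*s^6 + 3*s^5 + 8*s^4 + 3*s^3 - 11*s^2 + 1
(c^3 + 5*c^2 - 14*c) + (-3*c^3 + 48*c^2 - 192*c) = -2*c^3 + 53*c^2 - 206*c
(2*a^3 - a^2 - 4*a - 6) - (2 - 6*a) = 2*a^3 - a^2 + 2*a - 8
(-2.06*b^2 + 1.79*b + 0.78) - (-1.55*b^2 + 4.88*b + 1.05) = -0.51*b^2 - 3.09*b - 0.27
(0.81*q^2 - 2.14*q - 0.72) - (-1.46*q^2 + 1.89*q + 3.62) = 2.27*q^2 - 4.03*q - 4.34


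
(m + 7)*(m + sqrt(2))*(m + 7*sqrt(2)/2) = m^3 + 9*sqrt(2)*m^2/2 + 7*m^2 + 7*m + 63*sqrt(2)*m/2 + 49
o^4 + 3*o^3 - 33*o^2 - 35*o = o*(o - 5)*(o + 1)*(o + 7)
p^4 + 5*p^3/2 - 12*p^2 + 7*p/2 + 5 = (p - 2)*(p - 1)*(p + 1/2)*(p + 5)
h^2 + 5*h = h*(h + 5)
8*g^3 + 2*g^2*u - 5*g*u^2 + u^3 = (-4*g + u)*(-2*g + u)*(g + u)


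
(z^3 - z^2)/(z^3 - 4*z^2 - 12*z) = z*(1 - z)/(-z^2 + 4*z + 12)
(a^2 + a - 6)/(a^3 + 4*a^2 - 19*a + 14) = (a + 3)/(a^2 + 6*a - 7)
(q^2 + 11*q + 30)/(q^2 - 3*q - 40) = (q + 6)/(q - 8)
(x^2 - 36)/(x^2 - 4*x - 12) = (x + 6)/(x + 2)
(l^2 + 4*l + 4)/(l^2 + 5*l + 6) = (l + 2)/(l + 3)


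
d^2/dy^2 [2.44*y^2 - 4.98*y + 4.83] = 4.88000000000000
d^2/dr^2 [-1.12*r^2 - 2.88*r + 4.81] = -2.24000000000000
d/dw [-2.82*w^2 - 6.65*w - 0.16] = -5.64*w - 6.65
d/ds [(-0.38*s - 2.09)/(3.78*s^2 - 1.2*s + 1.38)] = (1.4364*s^2 + 15.8004*s - 3.0324)/(14.2884*s^4 - 9.072*s^3 + 11.8728*s^2 - 3.312*s + 1.9044)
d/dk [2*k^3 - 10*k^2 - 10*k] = 6*k^2 - 20*k - 10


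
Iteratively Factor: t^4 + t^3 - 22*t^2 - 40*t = (t + 2)*(t^3 - t^2 - 20*t) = (t - 5)*(t + 2)*(t^2 + 4*t) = (t - 5)*(t + 2)*(t + 4)*(t)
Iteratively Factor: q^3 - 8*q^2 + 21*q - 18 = (q - 3)*(q^2 - 5*q + 6) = (q - 3)^2*(q - 2)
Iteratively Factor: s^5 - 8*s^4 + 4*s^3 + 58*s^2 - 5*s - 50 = (s + 2)*(s^4 - 10*s^3 + 24*s^2 + 10*s - 25) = (s + 1)*(s + 2)*(s^3 - 11*s^2 + 35*s - 25) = (s - 5)*(s + 1)*(s + 2)*(s^2 - 6*s + 5) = (s - 5)^2*(s + 1)*(s + 2)*(s - 1)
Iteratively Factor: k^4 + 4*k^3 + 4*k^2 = (k)*(k^3 + 4*k^2 + 4*k) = k^2*(k^2 + 4*k + 4) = k^2*(k + 2)*(k + 2)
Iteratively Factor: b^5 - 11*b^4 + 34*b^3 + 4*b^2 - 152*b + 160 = (b + 2)*(b^4 - 13*b^3 + 60*b^2 - 116*b + 80) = (b - 4)*(b + 2)*(b^3 - 9*b^2 + 24*b - 20) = (b - 4)*(b - 2)*(b + 2)*(b^2 - 7*b + 10) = (b - 5)*(b - 4)*(b - 2)*(b + 2)*(b - 2)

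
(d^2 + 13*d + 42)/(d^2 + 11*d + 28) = (d + 6)/(d + 4)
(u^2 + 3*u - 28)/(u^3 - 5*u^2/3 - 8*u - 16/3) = 3*(u + 7)/(3*u^2 + 7*u + 4)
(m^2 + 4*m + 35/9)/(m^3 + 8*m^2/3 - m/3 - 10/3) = (m + 7/3)/(m^2 + m - 2)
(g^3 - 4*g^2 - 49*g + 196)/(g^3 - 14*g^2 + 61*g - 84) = (g + 7)/(g - 3)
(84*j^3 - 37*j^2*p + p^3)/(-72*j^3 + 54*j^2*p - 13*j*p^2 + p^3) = (7*j + p)/(-6*j + p)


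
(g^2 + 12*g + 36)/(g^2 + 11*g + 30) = (g + 6)/(g + 5)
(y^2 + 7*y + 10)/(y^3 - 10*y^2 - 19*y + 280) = (y + 2)/(y^2 - 15*y + 56)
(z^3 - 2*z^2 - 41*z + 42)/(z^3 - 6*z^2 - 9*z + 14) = (z + 6)/(z + 2)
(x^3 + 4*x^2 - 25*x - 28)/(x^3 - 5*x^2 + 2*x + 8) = (x + 7)/(x - 2)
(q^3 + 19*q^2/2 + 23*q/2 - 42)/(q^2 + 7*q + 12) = (2*q^2 + 11*q - 21)/(2*(q + 3))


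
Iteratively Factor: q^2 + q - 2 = (q + 2)*(q - 1)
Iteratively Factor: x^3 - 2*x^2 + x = (x)*(x^2 - 2*x + 1) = x*(x - 1)*(x - 1)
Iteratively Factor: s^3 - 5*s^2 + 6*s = (s - 2)*(s^2 - 3*s) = s*(s - 2)*(s - 3)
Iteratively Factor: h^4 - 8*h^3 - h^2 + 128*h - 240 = (h - 3)*(h^3 - 5*h^2 - 16*h + 80) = (h - 3)*(h + 4)*(h^2 - 9*h + 20) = (h - 4)*(h - 3)*(h + 4)*(h - 5)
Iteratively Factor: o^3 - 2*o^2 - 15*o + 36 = (o - 3)*(o^2 + o - 12) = (o - 3)^2*(o + 4)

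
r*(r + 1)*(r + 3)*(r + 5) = r^4 + 9*r^3 + 23*r^2 + 15*r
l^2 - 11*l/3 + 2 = (l - 3)*(l - 2/3)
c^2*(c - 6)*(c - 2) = c^4 - 8*c^3 + 12*c^2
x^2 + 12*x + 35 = (x + 5)*(x + 7)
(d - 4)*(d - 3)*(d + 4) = d^3 - 3*d^2 - 16*d + 48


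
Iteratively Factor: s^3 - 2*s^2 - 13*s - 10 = (s - 5)*(s^2 + 3*s + 2) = (s - 5)*(s + 2)*(s + 1)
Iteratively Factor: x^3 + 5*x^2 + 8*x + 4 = (x + 2)*(x^2 + 3*x + 2) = (x + 1)*(x + 2)*(x + 2)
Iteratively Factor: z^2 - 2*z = (z - 2)*(z)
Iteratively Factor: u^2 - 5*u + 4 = (u - 1)*(u - 4)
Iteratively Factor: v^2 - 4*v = (v - 4)*(v)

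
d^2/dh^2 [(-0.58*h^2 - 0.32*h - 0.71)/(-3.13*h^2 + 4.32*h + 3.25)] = (21.955072*h^3 + 77.135094*h^2 - 38.070816*h + 44.212458)/(30.664297*h^6 - 126.967824*h^5 + 79.720161*h^4 + 183.049632*h^3 - 82.776525*h^2 - 136.89*h - 34.328125)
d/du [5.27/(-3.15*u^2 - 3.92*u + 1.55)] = (33.201*u + 20.6584)/(3.15*u^2 + 3.92*u - 1.55)^2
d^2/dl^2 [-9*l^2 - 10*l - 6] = -18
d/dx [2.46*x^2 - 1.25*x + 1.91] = 4.92*x - 1.25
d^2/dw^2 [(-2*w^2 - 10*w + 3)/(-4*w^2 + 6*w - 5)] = 4*(104*w^3 - 132*w^2 - 192*w + 151)/(64*w^6 - 288*w^5 + 672*w^4 - 936*w^3 + 840*w^2 - 450*w + 125)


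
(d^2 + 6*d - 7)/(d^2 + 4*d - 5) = (d + 7)/(d + 5)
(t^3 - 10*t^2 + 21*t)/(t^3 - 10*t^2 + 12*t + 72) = t*(t^2 - 10*t + 21)/(t^3 - 10*t^2 + 12*t + 72)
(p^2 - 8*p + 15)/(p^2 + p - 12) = (p - 5)/(p + 4)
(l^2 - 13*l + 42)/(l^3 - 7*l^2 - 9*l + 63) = (l - 6)/(l^2 - 9)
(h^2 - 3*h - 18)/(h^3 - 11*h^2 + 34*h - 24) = (h + 3)/(h^2 - 5*h + 4)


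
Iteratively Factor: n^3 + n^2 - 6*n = (n + 3)*(n^2 - 2*n) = n*(n + 3)*(n - 2)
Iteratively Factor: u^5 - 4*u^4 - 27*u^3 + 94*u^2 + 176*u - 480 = (u - 5)*(u^4 + u^3 - 22*u^2 - 16*u + 96) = (u - 5)*(u + 4)*(u^3 - 3*u^2 - 10*u + 24) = (u - 5)*(u + 3)*(u + 4)*(u^2 - 6*u + 8) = (u - 5)*(u - 4)*(u + 3)*(u + 4)*(u - 2)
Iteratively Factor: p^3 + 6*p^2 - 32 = (p + 4)*(p^2 + 2*p - 8) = (p - 2)*(p + 4)*(p + 4)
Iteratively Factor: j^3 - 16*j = (j)*(j^2 - 16) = j*(j + 4)*(j - 4)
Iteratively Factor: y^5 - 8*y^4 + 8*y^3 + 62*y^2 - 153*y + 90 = (y - 2)*(y^4 - 6*y^3 - 4*y^2 + 54*y - 45) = (y - 5)*(y - 2)*(y^3 - y^2 - 9*y + 9) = (y - 5)*(y - 2)*(y + 3)*(y^2 - 4*y + 3) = (y - 5)*(y - 2)*(y - 1)*(y + 3)*(y - 3)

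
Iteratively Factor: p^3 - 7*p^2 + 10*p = (p)*(p^2 - 7*p + 10) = p*(p - 2)*(p - 5)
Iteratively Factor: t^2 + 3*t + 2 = (t + 1)*(t + 2)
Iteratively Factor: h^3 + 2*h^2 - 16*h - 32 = (h + 4)*(h^2 - 2*h - 8) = (h + 2)*(h + 4)*(h - 4)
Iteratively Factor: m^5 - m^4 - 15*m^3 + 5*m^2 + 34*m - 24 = (m - 1)*(m^4 - 15*m^2 - 10*m + 24) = (m - 1)*(m + 3)*(m^3 - 3*m^2 - 6*m + 8) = (m - 1)^2*(m + 3)*(m^2 - 2*m - 8) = (m - 4)*(m - 1)^2*(m + 3)*(m + 2)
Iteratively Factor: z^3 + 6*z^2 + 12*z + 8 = (z + 2)*(z^2 + 4*z + 4) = (z + 2)^2*(z + 2)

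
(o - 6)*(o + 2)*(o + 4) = o^3 - 28*o - 48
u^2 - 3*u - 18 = (u - 6)*(u + 3)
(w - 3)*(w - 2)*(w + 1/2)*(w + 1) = w^4 - 7*w^3/2 - w^2 + 13*w/2 + 3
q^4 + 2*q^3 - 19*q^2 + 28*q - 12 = (q - 2)*(q - 1)^2*(q + 6)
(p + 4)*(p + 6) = p^2 + 10*p + 24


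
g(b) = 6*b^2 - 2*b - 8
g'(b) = 12*b - 2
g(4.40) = 99.36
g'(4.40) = 50.80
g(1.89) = 9.65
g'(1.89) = 20.68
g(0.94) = -4.58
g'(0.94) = 9.28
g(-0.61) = -4.55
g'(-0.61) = -9.32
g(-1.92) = 17.96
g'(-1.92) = -25.04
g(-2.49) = 34.18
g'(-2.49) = -31.88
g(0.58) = -7.14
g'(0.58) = 4.96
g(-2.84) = 46.07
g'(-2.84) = -36.08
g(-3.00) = 52.00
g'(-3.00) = -38.00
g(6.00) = 196.00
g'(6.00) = 70.00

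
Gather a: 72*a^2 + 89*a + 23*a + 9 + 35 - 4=72*a^2 + 112*a + 40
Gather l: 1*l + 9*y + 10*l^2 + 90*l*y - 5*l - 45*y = 10*l^2 + l*(90*y - 4) - 36*y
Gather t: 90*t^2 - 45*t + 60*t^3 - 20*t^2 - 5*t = 60*t^3 + 70*t^2 - 50*t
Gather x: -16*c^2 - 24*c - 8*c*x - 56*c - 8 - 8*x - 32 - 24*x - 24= -16*c^2 - 80*c + x*(-8*c - 32) - 64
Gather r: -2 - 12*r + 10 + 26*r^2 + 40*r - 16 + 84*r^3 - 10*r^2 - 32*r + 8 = 84*r^3 + 16*r^2 - 4*r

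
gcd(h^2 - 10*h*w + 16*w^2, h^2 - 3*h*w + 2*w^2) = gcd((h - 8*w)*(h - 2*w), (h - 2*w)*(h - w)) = -h + 2*w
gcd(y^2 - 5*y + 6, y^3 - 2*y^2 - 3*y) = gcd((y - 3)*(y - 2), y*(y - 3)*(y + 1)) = y - 3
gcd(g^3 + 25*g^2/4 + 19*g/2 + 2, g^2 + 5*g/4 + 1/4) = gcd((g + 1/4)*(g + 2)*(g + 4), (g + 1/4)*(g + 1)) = g + 1/4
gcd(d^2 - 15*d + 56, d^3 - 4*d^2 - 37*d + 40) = d - 8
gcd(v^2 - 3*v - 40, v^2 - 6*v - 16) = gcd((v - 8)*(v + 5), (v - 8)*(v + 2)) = v - 8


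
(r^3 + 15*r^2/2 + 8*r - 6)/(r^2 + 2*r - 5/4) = 2*(r^2 + 8*r + 12)/(2*r + 5)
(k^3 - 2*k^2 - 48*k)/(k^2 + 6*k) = k - 8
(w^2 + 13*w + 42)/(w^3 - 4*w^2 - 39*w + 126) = (w + 7)/(w^2 - 10*w + 21)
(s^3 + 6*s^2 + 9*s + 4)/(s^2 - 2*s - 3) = (s^2 + 5*s + 4)/(s - 3)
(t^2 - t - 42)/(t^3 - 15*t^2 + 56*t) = (t + 6)/(t*(t - 8))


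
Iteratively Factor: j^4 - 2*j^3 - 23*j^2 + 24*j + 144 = (j - 4)*(j^3 + 2*j^2 - 15*j - 36) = (j - 4)^2*(j^2 + 6*j + 9) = (j - 4)^2*(j + 3)*(j + 3)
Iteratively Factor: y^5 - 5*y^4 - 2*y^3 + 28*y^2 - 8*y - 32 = (y - 4)*(y^4 - y^3 - 6*y^2 + 4*y + 8) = (y - 4)*(y + 1)*(y^3 - 2*y^2 - 4*y + 8) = (y - 4)*(y + 1)*(y + 2)*(y^2 - 4*y + 4) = (y - 4)*(y - 2)*(y + 1)*(y + 2)*(y - 2)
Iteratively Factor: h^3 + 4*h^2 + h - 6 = (h - 1)*(h^2 + 5*h + 6) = (h - 1)*(h + 3)*(h + 2)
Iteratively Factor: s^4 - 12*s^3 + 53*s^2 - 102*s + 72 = (s - 4)*(s^3 - 8*s^2 + 21*s - 18) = (s - 4)*(s - 2)*(s^2 - 6*s + 9) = (s - 4)*(s - 3)*(s - 2)*(s - 3)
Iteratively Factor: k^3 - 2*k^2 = (k)*(k^2 - 2*k) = k*(k - 2)*(k)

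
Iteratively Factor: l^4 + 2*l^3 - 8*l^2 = (l - 2)*(l^3 + 4*l^2) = l*(l - 2)*(l^2 + 4*l) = l^2*(l - 2)*(l + 4)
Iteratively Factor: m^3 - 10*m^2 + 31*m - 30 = (m - 3)*(m^2 - 7*m + 10) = (m - 5)*(m - 3)*(m - 2)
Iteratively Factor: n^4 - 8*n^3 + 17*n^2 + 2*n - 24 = (n - 4)*(n^3 - 4*n^2 + n + 6) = (n - 4)*(n + 1)*(n^2 - 5*n + 6) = (n - 4)*(n - 3)*(n + 1)*(n - 2)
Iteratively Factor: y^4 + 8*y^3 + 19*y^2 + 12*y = (y)*(y^3 + 8*y^2 + 19*y + 12) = y*(y + 4)*(y^2 + 4*y + 3) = y*(y + 1)*(y + 4)*(y + 3)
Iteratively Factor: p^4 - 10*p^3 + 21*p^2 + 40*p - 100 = (p - 2)*(p^3 - 8*p^2 + 5*p + 50) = (p - 5)*(p - 2)*(p^2 - 3*p - 10) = (p - 5)*(p - 2)*(p + 2)*(p - 5)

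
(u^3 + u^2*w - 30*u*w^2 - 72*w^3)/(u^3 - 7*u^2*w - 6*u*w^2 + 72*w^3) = (u + 4*w)/(u - 4*w)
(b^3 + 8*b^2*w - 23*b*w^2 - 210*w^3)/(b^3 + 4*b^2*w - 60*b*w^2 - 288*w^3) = (-b^2 - 2*b*w + 35*w^2)/(-b^2 + 2*b*w + 48*w^2)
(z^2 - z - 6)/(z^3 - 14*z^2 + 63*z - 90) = (z + 2)/(z^2 - 11*z + 30)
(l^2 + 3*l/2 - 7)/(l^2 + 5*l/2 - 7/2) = (l - 2)/(l - 1)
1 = 1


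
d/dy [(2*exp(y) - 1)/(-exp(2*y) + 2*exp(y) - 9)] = 2*(exp(2*y) - exp(y) - 8)*exp(y)/(exp(4*y) - 4*exp(3*y) + 22*exp(2*y) - 36*exp(y) + 81)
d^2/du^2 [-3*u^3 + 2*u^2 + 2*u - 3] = 4 - 18*u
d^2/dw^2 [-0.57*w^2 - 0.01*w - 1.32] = -1.14000000000000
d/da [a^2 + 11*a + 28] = 2*a + 11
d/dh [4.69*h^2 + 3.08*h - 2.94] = 9.38*h + 3.08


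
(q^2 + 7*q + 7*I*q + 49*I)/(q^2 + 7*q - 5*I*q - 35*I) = (q + 7*I)/(q - 5*I)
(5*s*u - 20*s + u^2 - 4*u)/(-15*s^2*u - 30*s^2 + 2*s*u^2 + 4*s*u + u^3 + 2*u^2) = (4 - u)/(3*s*u + 6*s - u^2 - 2*u)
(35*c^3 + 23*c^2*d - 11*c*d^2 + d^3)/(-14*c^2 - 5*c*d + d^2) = (-5*c^2 - 4*c*d + d^2)/(2*c + d)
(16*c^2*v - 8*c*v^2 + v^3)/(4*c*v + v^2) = (16*c^2 - 8*c*v + v^2)/(4*c + v)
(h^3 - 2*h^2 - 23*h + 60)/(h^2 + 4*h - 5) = (h^2 - 7*h + 12)/(h - 1)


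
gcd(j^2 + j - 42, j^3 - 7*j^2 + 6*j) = j - 6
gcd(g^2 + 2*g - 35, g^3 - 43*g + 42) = g + 7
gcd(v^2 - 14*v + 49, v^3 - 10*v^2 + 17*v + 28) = v - 7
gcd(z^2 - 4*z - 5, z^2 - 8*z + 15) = z - 5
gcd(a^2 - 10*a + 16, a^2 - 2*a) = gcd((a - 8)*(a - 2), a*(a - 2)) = a - 2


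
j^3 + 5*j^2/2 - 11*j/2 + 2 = (j - 1)*(j - 1/2)*(j + 4)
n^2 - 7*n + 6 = (n - 6)*(n - 1)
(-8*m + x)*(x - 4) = -8*m*x + 32*m + x^2 - 4*x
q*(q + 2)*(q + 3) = q^3 + 5*q^2 + 6*q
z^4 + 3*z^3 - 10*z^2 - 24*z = z*(z - 3)*(z + 2)*(z + 4)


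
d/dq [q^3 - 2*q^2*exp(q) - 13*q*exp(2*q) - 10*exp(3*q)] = -2*q^2*exp(q) + 3*q^2 - 26*q*exp(2*q) - 4*q*exp(q) - 30*exp(3*q) - 13*exp(2*q)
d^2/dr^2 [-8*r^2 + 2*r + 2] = -16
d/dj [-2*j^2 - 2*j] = -4*j - 2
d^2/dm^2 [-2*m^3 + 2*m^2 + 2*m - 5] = 4 - 12*m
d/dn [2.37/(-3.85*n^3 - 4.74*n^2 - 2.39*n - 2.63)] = (27.3735*n^2 + 22.4676*n + 5.6643)/(3.85*n^3 + 4.74*n^2 + 2.39*n + 2.63)^2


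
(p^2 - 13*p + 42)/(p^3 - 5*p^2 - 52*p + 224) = (p^2 - 13*p + 42)/(p^3 - 5*p^2 - 52*p + 224)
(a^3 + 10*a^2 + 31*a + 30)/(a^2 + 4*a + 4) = (a^2 + 8*a + 15)/(a + 2)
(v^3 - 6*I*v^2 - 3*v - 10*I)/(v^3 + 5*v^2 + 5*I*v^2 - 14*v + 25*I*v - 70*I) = (v^3 - 6*I*v^2 - 3*v - 10*I)/(v^3 + 5*v^2*(1 + I) + v*(-14 + 25*I) - 70*I)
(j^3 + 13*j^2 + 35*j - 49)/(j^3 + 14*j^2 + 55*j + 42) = (j^2 + 6*j - 7)/(j^2 + 7*j + 6)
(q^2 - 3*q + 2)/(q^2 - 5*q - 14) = (-q^2 + 3*q - 2)/(-q^2 + 5*q + 14)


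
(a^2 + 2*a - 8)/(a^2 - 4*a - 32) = (a - 2)/(a - 8)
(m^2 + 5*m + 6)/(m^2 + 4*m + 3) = (m + 2)/(m + 1)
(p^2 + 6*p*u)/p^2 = (p + 6*u)/p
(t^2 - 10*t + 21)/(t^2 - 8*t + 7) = (t - 3)/(t - 1)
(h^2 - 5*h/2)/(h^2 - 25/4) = 2*h/(2*h + 5)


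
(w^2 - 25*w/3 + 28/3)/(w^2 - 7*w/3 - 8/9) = 3*(-3*w^2 + 25*w - 28)/(-9*w^2 + 21*w + 8)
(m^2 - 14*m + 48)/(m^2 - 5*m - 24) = (m - 6)/(m + 3)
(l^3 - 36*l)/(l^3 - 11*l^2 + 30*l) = (l + 6)/(l - 5)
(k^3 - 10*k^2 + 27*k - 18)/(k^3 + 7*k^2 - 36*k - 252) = (k^2 - 4*k + 3)/(k^2 + 13*k + 42)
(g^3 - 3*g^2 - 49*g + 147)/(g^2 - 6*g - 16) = (-g^3 + 3*g^2 + 49*g - 147)/(-g^2 + 6*g + 16)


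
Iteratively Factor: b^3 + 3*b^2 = (b + 3)*(b^2) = b*(b + 3)*(b)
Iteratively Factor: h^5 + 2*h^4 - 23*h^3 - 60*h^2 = (h)*(h^4 + 2*h^3 - 23*h^2 - 60*h) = h*(h - 5)*(h^3 + 7*h^2 + 12*h) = h*(h - 5)*(h + 3)*(h^2 + 4*h) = h^2*(h - 5)*(h + 3)*(h + 4)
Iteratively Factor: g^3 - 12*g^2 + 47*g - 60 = (g - 3)*(g^2 - 9*g + 20) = (g - 5)*(g - 3)*(g - 4)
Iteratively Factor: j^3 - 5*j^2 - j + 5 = (j - 5)*(j^2 - 1) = (j - 5)*(j - 1)*(j + 1)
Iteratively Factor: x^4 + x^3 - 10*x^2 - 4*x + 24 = (x - 2)*(x^3 + 3*x^2 - 4*x - 12) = (x - 2)^2*(x^2 + 5*x + 6) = (x - 2)^2*(x + 3)*(x + 2)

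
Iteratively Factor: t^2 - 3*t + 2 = (t - 2)*(t - 1)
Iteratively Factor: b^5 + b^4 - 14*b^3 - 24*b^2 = (b - 4)*(b^4 + 5*b^3 + 6*b^2) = (b - 4)*(b + 3)*(b^3 + 2*b^2) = b*(b - 4)*(b + 3)*(b^2 + 2*b) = b^2*(b - 4)*(b + 3)*(b + 2)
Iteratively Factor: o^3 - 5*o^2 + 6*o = (o)*(o^2 - 5*o + 6) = o*(o - 3)*(o - 2)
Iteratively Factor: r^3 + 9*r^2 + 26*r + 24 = (r + 4)*(r^2 + 5*r + 6) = (r + 2)*(r + 4)*(r + 3)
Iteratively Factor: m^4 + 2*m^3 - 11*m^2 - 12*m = (m)*(m^3 + 2*m^2 - 11*m - 12) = m*(m + 4)*(m^2 - 2*m - 3) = m*(m - 3)*(m + 4)*(m + 1)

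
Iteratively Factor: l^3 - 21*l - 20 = (l - 5)*(l^2 + 5*l + 4) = (l - 5)*(l + 1)*(l + 4)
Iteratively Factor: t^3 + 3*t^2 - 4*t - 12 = (t - 2)*(t^2 + 5*t + 6) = (t - 2)*(t + 2)*(t + 3)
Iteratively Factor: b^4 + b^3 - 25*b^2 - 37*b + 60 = (b + 3)*(b^3 - 2*b^2 - 19*b + 20) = (b + 3)*(b + 4)*(b^2 - 6*b + 5) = (b - 1)*(b + 3)*(b + 4)*(b - 5)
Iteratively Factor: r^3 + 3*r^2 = (r)*(r^2 + 3*r) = r*(r + 3)*(r)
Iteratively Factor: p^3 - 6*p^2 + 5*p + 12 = (p - 4)*(p^2 - 2*p - 3) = (p - 4)*(p - 3)*(p + 1)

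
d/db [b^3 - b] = 3*b^2 - 1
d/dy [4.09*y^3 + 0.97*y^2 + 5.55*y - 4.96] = 12.27*y^2 + 1.94*y + 5.55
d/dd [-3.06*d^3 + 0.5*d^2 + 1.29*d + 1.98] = -9.18*d^2 + 1.0*d + 1.29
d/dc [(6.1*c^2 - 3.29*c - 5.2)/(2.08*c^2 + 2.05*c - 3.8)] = (19.3482*c^2 - 24.728*c + 23.162)/(4.3264*c^4 + 8.528*c^3 - 11.6055*c^2 - 15.58*c + 14.44)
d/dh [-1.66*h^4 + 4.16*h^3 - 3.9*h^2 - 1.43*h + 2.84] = -6.64*h^3 + 12.48*h^2 - 7.8*h - 1.43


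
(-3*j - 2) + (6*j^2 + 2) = 6*j^2 - 3*j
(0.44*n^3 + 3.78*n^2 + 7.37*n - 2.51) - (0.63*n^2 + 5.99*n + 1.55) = 0.44*n^3 + 3.15*n^2 + 1.38*n - 4.06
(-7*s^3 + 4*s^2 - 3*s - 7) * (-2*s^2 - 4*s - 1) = 14*s^5 + 20*s^4 - 3*s^3 + 22*s^2 + 31*s + 7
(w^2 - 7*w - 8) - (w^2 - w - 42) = 34 - 6*w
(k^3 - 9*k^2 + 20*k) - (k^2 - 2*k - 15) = k^3 - 10*k^2 + 22*k + 15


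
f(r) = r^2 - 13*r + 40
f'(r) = 2*r - 13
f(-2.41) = 77.14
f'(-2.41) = -17.82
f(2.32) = 15.22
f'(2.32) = -8.36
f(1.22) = 25.63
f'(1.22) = -10.56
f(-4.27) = 113.74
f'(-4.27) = -21.54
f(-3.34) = 94.58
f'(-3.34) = -19.68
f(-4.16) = 111.39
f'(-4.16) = -21.32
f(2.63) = 12.73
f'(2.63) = -7.74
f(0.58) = 32.80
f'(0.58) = -11.84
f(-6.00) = 154.00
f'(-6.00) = -25.00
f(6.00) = -2.00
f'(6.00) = -1.00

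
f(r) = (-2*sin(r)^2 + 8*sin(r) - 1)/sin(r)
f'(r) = (-4*sin(r)*cos(r) + 8*cos(r))/sin(r) - (-2*sin(r)^2 + 8*sin(r) - 1)*cos(r)/sin(r)^2 = cos(r)*cos(2*r)/sin(r)^2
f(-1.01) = 10.87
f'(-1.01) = -0.32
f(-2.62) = 11.00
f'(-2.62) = -1.76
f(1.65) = 5.00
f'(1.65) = 0.08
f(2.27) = 5.16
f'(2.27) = 0.19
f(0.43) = 4.77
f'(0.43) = 3.41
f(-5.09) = 5.07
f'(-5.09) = -0.31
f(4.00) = 10.83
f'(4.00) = 0.17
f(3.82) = 10.85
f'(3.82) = -0.42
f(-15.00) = 10.84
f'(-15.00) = -0.28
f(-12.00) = 5.06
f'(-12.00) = 1.24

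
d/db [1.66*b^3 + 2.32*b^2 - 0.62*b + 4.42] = 4.98*b^2 + 4.64*b - 0.62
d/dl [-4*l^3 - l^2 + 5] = 2*l*(-6*l - 1)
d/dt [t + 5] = 1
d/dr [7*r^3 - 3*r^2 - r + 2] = 21*r^2 - 6*r - 1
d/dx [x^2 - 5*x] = 2*x - 5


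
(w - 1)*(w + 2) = w^2 + w - 2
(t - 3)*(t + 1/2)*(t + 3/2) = t^3 - t^2 - 21*t/4 - 9/4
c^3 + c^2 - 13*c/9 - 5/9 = (c - 1)*(c + 1/3)*(c + 5/3)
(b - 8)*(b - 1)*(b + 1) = b^3 - 8*b^2 - b + 8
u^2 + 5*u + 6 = (u + 2)*(u + 3)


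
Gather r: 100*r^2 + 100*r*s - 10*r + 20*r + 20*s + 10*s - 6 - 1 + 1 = 100*r^2 + r*(100*s + 10) + 30*s - 6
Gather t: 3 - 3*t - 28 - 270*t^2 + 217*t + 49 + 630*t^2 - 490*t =360*t^2 - 276*t + 24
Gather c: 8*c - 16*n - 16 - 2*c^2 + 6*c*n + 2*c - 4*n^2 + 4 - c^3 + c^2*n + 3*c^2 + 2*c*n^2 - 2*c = -c^3 + c^2*(n + 1) + c*(2*n^2 + 6*n + 8) - 4*n^2 - 16*n - 12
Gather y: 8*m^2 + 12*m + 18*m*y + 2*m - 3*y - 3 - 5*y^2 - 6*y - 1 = 8*m^2 + 14*m - 5*y^2 + y*(18*m - 9) - 4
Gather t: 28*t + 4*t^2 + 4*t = 4*t^2 + 32*t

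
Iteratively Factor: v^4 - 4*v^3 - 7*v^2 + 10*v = (v + 2)*(v^3 - 6*v^2 + 5*v) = (v - 5)*(v + 2)*(v^2 - v) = v*(v - 5)*(v + 2)*(v - 1)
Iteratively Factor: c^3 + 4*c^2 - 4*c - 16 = (c + 2)*(c^2 + 2*c - 8) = (c + 2)*(c + 4)*(c - 2)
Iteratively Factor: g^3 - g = (g)*(g^2 - 1) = g*(g + 1)*(g - 1)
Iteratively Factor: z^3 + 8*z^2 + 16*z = (z)*(z^2 + 8*z + 16) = z*(z + 4)*(z + 4)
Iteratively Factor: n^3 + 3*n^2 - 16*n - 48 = (n + 3)*(n^2 - 16) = (n - 4)*(n + 3)*(n + 4)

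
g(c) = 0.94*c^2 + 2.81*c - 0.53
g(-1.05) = -2.44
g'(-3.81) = -4.35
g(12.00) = 168.55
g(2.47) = 12.15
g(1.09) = 3.65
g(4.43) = 30.37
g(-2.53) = -1.62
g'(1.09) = 4.86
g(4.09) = 26.69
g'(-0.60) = 1.68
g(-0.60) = -1.88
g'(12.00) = 25.37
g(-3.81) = 2.41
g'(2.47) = 7.45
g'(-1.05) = 0.84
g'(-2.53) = -1.95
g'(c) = 1.88*c + 2.81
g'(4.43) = 11.14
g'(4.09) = 10.50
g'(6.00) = 14.09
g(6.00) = 50.17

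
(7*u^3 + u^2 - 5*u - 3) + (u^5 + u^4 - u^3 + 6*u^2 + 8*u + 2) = u^5 + u^4 + 6*u^3 + 7*u^2 + 3*u - 1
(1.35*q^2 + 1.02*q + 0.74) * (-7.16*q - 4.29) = -9.666*q^3 - 13.0947*q^2 - 9.6742*q - 3.1746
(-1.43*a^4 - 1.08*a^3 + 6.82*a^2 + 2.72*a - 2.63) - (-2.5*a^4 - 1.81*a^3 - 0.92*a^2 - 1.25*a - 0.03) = 1.07*a^4 + 0.73*a^3 + 7.74*a^2 + 3.97*a - 2.6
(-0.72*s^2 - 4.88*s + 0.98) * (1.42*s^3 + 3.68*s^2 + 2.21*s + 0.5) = -1.0224*s^5 - 9.5792*s^4 - 18.158*s^3 - 7.5384*s^2 - 0.2742*s + 0.49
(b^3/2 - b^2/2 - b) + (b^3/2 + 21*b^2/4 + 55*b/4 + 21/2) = b^3 + 19*b^2/4 + 51*b/4 + 21/2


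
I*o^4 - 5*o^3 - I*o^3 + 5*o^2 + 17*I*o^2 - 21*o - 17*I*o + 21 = (o - 3*I)*(o + I)*(o + 7*I)*(I*o - I)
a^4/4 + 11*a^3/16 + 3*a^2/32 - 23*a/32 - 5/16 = (a/2 + 1/4)*(a/2 + 1)*(a - 1)*(a + 5/4)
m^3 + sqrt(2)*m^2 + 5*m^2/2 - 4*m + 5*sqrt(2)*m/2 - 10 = (m + 5/2)*(m - sqrt(2))*(m + 2*sqrt(2))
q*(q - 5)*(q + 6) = q^3 + q^2 - 30*q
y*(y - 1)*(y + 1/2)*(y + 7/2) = y^4 + 3*y^3 - 9*y^2/4 - 7*y/4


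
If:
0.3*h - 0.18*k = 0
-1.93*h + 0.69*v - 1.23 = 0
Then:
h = 0.357512953367876*v - 0.637305699481865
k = 0.595854922279793*v - 1.06217616580311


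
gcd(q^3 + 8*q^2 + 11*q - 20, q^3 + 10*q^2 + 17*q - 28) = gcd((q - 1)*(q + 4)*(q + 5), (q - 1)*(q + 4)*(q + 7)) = q^2 + 3*q - 4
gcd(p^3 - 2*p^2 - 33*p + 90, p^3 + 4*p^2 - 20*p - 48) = p + 6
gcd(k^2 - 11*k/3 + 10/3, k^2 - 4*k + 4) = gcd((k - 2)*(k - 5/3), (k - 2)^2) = k - 2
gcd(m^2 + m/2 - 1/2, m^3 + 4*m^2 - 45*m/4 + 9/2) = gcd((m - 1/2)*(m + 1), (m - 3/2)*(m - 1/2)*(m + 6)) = m - 1/2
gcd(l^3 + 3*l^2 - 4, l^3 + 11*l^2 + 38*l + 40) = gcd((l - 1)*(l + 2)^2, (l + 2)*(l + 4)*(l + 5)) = l + 2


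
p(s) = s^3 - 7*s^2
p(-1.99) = -35.60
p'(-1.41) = 25.70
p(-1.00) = -8.00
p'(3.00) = -15.00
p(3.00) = -36.00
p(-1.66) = -23.86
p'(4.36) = -4.01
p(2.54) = -28.77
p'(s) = 3*s^2 - 14*s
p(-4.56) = -240.37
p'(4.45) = -2.89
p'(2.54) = -16.21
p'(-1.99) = 39.74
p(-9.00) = -1296.00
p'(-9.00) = 369.00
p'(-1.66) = 31.51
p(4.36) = -50.19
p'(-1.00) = 17.00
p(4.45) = -50.50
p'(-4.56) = 126.22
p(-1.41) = -16.72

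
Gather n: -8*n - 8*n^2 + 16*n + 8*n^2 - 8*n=0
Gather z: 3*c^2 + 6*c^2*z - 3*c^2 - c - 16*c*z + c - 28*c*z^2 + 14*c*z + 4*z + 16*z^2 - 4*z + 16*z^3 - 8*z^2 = 16*z^3 + z^2*(8 - 28*c) + z*(6*c^2 - 2*c)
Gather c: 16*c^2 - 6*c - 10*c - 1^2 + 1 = 16*c^2 - 16*c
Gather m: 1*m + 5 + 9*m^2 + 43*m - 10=9*m^2 + 44*m - 5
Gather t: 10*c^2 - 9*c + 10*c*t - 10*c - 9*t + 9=10*c^2 - 19*c + t*(10*c - 9) + 9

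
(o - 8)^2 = o^2 - 16*o + 64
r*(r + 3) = r^2 + 3*r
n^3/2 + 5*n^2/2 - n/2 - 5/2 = (n/2 + 1/2)*(n - 1)*(n + 5)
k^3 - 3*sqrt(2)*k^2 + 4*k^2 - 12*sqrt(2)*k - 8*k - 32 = (k + 4)*(k - 4*sqrt(2))*(k + sqrt(2))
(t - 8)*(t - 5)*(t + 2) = t^3 - 11*t^2 + 14*t + 80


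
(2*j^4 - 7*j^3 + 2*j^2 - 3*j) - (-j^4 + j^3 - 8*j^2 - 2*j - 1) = 3*j^4 - 8*j^3 + 10*j^2 - j + 1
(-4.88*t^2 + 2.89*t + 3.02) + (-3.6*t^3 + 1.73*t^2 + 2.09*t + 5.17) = -3.6*t^3 - 3.15*t^2 + 4.98*t + 8.19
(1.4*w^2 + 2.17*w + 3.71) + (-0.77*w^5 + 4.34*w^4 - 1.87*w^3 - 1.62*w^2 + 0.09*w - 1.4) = -0.77*w^5 + 4.34*w^4 - 1.87*w^3 - 0.22*w^2 + 2.26*w + 2.31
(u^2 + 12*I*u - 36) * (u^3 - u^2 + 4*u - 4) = u^5 - u^4 + 12*I*u^4 - 32*u^3 - 12*I*u^3 + 32*u^2 + 48*I*u^2 - 144*u - 48*I*u + 144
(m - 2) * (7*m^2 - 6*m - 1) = 7*m^3 - 20*m^2 + 11*m + 2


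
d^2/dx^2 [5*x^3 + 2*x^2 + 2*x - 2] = 30*x + 4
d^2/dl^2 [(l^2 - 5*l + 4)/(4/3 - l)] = 48/(27*l^3 - 108*l^2 + 144*l - 64)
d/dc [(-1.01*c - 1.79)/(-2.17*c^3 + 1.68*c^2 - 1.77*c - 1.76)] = (-4.3834*c^3 - 9.9561*c^2 + 6.0144*c - 1.3907)/(4.7089*c^6 - 7.2912*c^5 + 10.5042*c^4 + 1.6912*c^3 - 2.7807*c^2 + 6.2304*c + 3.0976)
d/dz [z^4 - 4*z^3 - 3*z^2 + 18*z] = 4*z^3 - 12*z^2 - 6*z + 18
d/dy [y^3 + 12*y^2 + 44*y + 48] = 3*y^2 + 24*y + 44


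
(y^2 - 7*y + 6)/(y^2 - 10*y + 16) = (y^2 - 7*y + 6)/(y^2 - 10*y + 16)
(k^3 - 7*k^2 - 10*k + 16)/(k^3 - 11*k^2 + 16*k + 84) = (k^2 - 9*k + 8)/(k^2 - 13*k + 42)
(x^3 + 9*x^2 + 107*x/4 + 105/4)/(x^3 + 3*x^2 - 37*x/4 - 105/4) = (x + 3)/(x - 3)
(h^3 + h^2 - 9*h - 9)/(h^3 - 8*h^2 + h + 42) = (h^2 + 4*h + 3)/(h^2 - 5*h - 14)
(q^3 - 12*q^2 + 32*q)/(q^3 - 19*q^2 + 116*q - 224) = q/(q - 7)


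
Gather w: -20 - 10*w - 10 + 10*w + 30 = 0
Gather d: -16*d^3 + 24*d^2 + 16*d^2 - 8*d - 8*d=-16*d^3 + 40*d^2 - 16*d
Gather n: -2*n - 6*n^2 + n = -6*n^2 - n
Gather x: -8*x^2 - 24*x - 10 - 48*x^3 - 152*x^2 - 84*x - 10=-48*x^3 - 160*x^2 - 108*x - 20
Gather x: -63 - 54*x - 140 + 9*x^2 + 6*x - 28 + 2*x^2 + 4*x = 11*x^2 - 44*x - 231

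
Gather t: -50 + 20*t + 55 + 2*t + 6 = 22*t + 11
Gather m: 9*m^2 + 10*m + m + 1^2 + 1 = 9*m^2 + 11*m + 2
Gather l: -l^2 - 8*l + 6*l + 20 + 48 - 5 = -l^2 - 2*l + 63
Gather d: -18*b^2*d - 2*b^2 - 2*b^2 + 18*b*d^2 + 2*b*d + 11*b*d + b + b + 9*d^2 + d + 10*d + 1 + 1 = -4*b^2 + 2*b + d^2*(18*b + 9) + d*(-18*b^2 + 13*b + 11) + 2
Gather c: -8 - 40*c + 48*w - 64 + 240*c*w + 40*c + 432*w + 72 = 240*c*w + 480*w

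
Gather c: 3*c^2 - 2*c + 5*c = 3*c^2 + 3*c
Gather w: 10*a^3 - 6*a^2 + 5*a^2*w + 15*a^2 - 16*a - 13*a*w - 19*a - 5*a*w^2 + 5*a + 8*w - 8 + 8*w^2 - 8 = 10*a^3 + 9*a^2 - 30*a + w^2*(8 - 5*a) + w*(5*a^2 - 13*a + 8) - 16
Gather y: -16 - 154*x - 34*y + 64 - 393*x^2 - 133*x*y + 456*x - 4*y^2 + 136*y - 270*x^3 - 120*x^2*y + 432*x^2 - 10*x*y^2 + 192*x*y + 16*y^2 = -270*x^3 + 39*x^2 + 302*x + y^2*(12 - 10*x) + y*(-120*x^2 + 59*x + 102) + 48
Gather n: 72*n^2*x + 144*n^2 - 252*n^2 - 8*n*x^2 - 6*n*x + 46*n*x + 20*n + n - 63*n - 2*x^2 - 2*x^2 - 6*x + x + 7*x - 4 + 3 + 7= n^2*(72*x - 108) + n*(-8*x^2 + 40*x - 42) - 4*x^2 + 2*x + 6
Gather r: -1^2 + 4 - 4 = -1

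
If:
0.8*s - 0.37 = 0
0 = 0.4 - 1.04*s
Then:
No Solution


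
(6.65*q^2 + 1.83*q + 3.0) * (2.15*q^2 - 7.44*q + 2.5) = 14.2975*q^4 - 45.5415*q^3 + 9.4598*q^2 - 17.745*q + 7.5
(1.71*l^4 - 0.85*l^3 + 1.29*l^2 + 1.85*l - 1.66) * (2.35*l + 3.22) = 4.0185*l^5 + 3.5087*l^4 + 0.2945*l^3 + 8.5013*l^2 + 2.056*l - 5.3452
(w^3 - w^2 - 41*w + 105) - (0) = w^3 - w^2 - 41*w + 105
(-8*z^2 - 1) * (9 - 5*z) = 40*z^3 - 72*z^2 + 5*z - 9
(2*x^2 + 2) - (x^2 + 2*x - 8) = x^2 - 2*x + 10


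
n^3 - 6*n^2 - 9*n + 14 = (n - 7)*(n - 1)*(n + 2)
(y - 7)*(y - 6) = y^2 - 13*y + 42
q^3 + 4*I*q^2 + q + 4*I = (q - I)*(q + I)*(q + 4*I)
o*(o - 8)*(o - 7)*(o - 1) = o^4 - 16*o^3 + 71*o^2 - 56*o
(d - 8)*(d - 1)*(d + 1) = d^3 - 8*d^2 - d + 8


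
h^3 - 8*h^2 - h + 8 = (h - 8)*(h - 1)*(h + 1)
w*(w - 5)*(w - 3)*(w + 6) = w^4 - 2*w^3 - 33*w^2 + 90*w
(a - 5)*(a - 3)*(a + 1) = a^3 - 7*a^2 + 7*a + 15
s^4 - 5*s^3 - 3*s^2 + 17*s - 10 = (s - 5)*(s - 1)^2*(s + 2)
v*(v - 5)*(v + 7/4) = v^3 - 13*v^2/4 - 35*v/4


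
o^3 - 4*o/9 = o*(o - 2/3)*(o + 2/3)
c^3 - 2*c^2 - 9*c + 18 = (c - 3)*(c - 2)*(c + 3)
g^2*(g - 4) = g^3 - 4*g^2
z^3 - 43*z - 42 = (z - 7)*(z + 1)*(z + 6)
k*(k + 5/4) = k^2 + 5*k/4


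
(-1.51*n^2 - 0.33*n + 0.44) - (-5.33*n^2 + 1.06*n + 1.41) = 3.82*n^2 - 1.39*n - 0.97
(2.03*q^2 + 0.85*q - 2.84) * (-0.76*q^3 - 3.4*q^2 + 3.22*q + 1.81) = -1.5428*q^5 - 7.548*q^4 + 5.805*q^3 + 16.0673*q^2 - 7.6063*q - 5.1404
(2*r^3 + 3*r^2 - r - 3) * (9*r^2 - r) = 18*r^5 + 25*r^4 - 12*r^3 - 26*r^2 + 3*r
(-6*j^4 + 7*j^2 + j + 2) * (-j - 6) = 6*j^5 + 36*j^4 - 7*j^3 - 43*j^2 - 8*j - 12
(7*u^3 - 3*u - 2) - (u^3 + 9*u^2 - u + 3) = 6*u^3 - 9*u^2 - 2*u - 5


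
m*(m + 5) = m^2 + 5*m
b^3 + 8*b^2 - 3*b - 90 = (b - 3)*(b + 5)*(b + 6)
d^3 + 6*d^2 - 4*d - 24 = (d - 2)*(d + 2)*(d + 6)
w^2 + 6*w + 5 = (w + 1)*(w + 5)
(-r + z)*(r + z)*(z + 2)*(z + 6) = -r^2*z^2 - 8*r^2*z - 12*r^2 + z^4 + 8*z^3 + 12*z^2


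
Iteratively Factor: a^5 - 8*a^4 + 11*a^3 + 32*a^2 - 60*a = (a - 5)*(a^4 - 3*a^3 - 4*a^2 + 12*a) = (a - 5)*(a - 2)*(a^3 - a^2 - 6*a) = (a - 5)*(a - 2)*(a + 2)*(a^2 - 3*a) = a*(a - 5)*(a - 2)*(a + 2)*(a - 3)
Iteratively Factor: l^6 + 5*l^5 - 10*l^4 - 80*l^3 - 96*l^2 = (l)*(l^5 + 5*l^4 - 10*l^3 - 80*l^2 - 96*l) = l*(l + 3)*(l^4 + 2*l^3 - 16*l^2 - 32*l) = l*(l - 4)*(l + 3)*(l^3 + 6*l^2 + 8*l) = l*(l - 4)*(l + 3)*(l + 4)*(l^2 + 2*l) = l^2*(l - 4)*(l + 3)*(l + 4)*(l + 2)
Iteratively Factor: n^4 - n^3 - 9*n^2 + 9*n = (n - 3)*(n^3 + 2*n^2 - 3*n) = n*(n - 3)*(n^2 + 2*n - 3) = n*(n - 3)*(n + 3)*(n - 1)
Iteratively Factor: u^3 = (u)*(u^2) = u^2*(u)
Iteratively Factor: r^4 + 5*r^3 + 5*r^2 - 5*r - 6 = (r + 1)*(r^3 + 4*r^2 + r - 6) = (r + 1)*(r + 3)*(r^2 + r - 2) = (r + 1)*(r + 2)*(r + 3)*(r - 1)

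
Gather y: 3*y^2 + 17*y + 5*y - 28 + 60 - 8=3*y^2 + 22*y + 24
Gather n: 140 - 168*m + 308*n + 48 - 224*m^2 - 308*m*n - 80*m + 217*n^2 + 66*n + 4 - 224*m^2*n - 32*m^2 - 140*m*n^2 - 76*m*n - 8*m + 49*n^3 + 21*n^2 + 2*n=-256*m^2 - 256*m + 49*n^3 + n^2*(238 - 140*m) + n*(-224*m^2 - 384*m + 376) + 192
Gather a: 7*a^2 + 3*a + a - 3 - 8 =7*a^2 + 4*a - 11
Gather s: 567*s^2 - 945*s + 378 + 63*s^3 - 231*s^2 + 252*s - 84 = 63*s^3 + 336*s^2 - 693*s + 294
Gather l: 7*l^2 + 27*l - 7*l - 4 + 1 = 7*l^2 + 20*l - 3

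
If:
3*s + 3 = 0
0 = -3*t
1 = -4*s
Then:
No Solution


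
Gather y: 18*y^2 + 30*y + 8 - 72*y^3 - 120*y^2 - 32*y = -72*y^3 - 102*y^2 - 2*y + 8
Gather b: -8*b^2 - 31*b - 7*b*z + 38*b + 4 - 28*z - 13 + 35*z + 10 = -8*b^2 + b*(7 - 7*z) + 7*z + 1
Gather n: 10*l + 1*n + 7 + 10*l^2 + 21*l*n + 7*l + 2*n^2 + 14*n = 10*l^2 + 17*l + 2*n^2 + n*(21*l + 15) + 7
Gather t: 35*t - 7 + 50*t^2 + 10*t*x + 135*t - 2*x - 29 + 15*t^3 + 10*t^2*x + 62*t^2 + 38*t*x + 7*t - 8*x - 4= 15*t^3 + t^2*(10*x + 112) + t*(48*x + 177) - 10*x - 40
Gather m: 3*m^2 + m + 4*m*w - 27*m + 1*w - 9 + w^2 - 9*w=3*m^2 + m*(4*w - 26) + w^2 - 8*w - 9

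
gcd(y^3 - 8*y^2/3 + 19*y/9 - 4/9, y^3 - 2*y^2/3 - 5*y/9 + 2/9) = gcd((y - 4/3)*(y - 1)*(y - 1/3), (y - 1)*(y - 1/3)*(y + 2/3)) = y^2 - 4*y/3 + 1/3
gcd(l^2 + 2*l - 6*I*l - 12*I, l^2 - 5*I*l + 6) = l - 6*I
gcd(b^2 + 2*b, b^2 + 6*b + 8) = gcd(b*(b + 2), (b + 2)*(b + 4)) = b + 2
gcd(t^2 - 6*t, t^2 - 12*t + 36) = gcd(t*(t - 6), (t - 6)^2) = t - 6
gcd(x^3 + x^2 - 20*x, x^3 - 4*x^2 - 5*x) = x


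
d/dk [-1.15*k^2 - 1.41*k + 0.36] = -2.3*k - 1.41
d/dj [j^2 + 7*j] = 2*j + 7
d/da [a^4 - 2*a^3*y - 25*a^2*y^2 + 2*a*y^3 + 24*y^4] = 4*a^3 - 6*a^2*y - 50*a*y^2 + 2*y^3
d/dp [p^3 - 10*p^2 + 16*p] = 3*p^2 - 20*p + 16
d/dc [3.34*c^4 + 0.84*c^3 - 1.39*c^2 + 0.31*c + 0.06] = 13.36*c^3 + 2.52*c^2 - 2.78*c + 0.31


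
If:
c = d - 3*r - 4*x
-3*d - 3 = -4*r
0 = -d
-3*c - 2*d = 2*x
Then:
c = 9/20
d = 0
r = 3/4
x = -27/40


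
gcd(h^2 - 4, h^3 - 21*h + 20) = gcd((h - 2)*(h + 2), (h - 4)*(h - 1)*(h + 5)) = 1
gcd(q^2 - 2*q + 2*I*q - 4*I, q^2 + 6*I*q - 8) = q + 2*I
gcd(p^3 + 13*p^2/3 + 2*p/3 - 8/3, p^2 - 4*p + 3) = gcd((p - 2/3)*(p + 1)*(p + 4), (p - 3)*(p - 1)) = 1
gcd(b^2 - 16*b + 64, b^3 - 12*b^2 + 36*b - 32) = b - 8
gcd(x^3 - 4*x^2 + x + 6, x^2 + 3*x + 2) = x + 1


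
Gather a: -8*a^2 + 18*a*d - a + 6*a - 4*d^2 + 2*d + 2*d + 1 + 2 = -8*a^2 + a*(18*d + 5) - 4*d^2 + 4*d + 3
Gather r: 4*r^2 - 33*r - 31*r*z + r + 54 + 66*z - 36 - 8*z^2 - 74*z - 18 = 4*r^2 + r*(-31*z - 32) - 8*z^2 - 8*z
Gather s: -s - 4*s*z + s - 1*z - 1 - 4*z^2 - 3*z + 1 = -4*s*z - 4*z^2 - 4*z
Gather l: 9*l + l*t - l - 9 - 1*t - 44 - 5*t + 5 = l*(t + 8) - 6*t - 48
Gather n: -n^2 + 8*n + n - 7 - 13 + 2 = -n^2 + 9*n - 18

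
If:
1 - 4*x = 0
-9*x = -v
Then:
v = 9/4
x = 1/4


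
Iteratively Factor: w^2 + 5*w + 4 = (w + 4)*(w + 1)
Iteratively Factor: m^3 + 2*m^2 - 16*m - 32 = (m - 4)*(m^2 + 6*m + 8) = (m - 4)*(m + 4)*(m + 2)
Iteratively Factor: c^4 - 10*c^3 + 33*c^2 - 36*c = (c - 4)*(c^3 - 6*c^2 + 9*c) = c*(c - 4)*(c^2 - 6*c + 9) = c*(c - 4)*(c - 3)*(c - 3)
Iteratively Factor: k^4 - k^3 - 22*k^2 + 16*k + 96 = (k + 2)*(k^3 - 3*k^2 - 16*k + 48) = (k - 4)*(k + 2)*(k^2 + k - 12) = (k - 4)*(k + 2)*(k + 4)*(k - 3)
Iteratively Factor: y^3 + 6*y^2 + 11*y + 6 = (y + 1)*(y^2 + 5*y + 6) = (y + 1)*(y + 3)*(y + 2)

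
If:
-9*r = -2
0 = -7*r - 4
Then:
No Solution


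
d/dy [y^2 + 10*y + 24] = 2*y + 10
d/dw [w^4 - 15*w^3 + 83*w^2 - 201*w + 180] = 4*w^3 - 45*w^2 + 166*w - 201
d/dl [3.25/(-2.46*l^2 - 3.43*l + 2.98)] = (15.99*l + 11.1475)/(2.46*l^2 + 3.43*l - 2.98)^2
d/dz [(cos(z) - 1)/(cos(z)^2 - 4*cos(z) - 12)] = (cos(z)^2 - 2*cos(z) + 16)*sin(z)/(sin(z)^2 + 4*cos(z) + 11)^2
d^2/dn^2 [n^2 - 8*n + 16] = 2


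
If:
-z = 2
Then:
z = -2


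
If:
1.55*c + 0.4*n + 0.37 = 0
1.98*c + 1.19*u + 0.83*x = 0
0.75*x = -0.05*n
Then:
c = 3.87096774193548*x - 0.238709677419355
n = -15.0*x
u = 0.397180807806994 - 7.13824884792627*x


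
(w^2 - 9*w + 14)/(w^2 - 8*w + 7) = (w - 2)/(w - 1)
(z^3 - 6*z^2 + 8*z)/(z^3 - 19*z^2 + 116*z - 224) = z*(z - 2)/(z^2 - 15*z + 56)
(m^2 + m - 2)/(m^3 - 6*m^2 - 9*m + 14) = 1/(m - 7)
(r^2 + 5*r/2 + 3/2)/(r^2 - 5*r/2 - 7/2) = (2*r + 3)/(2*r - 7)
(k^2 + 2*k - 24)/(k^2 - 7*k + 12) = (k + 6)/(k - 3)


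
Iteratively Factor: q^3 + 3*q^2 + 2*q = (q + 2)*(q^2 + q) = (q + 1)*(q + 2)*(q)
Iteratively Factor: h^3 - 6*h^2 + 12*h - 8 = (h - 2)*(h^2 - 4*h + 4) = (h - 2)^2*(h - 2)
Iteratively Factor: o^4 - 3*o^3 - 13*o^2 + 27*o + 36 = (o - 4)*(o^3 + o^2 - 9*o - 9) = (o - 4)*(o - 3)*(o^2 + 4*o + 3) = (o - 4)*(o - 3)*(o + 1)*(o + 3)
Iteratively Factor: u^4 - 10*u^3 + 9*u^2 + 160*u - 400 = (u - 5)*(u^3 - 5*u^2 - 16*u + 80) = (u - 5)^2*(u^2 - 16) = (u - 5)^2*(u + 4)*(u - 4)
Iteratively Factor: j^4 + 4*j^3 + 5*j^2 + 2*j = (j + 1)*(j^3 + 3*j^2 + 2*j) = (j + 1)*(j + 2)*(j^2 + j) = j*(j + 1)*(j + 2)*(j + 1)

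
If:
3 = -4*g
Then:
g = -3/4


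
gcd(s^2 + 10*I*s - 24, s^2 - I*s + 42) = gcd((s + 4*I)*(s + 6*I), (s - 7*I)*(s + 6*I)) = s + 6*I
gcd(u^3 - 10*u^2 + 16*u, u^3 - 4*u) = u^2 - 2*u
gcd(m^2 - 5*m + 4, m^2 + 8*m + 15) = 1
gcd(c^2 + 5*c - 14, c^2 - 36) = 1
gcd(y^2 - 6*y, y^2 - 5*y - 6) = y - 6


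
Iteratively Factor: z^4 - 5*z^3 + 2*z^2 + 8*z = (z - 4)*(z^3 - z^2 - 2*z) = z*(z - 4)*(z^2 - z - 2) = z*(z - 4)*(z - 2)*(z + 1)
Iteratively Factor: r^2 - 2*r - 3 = (r - 3)*(r + 1)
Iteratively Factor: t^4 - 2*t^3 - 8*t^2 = (t + 2)*(t^3 - 4*t^2) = t*(t + 2)*(t^2 - 4*t) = t*(t - 4)*(t + 2)*(t)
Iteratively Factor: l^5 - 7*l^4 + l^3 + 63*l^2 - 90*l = (l - 2)*(l^4 - 5*l^3 - 9*l^2 + 45*l) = (l - 2)*(l + 3)*(l^3 - 8*l^2 + 15*l) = l*(l - 2)*(l + 3)*(l^2 - 8*l + 15) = l*(l - 3)*(l - 2)*(l + 3)*(l - 5)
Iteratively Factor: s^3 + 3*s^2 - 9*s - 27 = (s + 3)*(s^2 - 9) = (s - 3)*(s + 3)*(s + 3)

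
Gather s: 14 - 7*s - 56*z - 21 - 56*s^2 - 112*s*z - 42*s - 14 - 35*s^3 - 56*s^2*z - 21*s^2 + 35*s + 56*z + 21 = -35*s^3 + s^2*(-56*z - 77) + s*(-112*z - 14)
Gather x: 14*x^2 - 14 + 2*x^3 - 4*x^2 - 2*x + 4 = 2*x^3 + 10*x^2 - 2*x - 10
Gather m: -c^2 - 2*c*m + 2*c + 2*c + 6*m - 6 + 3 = -c^2 + 4*c + m*(6 - 2*c) - 3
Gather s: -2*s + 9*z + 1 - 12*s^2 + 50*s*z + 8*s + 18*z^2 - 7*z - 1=-12*s^2 + s*(50*z + 6) + 18*z^2 + 2*z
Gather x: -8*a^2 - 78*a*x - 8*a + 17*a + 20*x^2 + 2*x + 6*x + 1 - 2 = -8*a^2 + 9*a + 20*x^2 + x*(8 - 78*a) - 1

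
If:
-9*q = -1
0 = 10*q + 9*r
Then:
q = 1/9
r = -10/81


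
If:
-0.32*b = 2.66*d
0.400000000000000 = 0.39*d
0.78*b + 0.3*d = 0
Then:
No Solution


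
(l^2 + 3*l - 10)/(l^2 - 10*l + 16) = (l + 5)/(l - 8)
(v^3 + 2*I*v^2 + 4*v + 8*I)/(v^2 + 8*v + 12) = (v^3 + 2*I*v^2 + 4*v + 8*I)/(v^2 + 8*v + 12)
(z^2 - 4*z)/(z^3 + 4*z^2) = (z - 4)/(z*(z + 4))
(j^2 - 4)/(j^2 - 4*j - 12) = (j - 2)/(j - 6)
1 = 1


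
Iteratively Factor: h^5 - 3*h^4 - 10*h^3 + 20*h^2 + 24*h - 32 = (h + 2)*(h^4 - 5*h^3 + 20*h - 16) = (h - 2)*(h + 2)*(h^3 - 3*h^2 - 6*h + 8) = (h - 2)*(h + 2)^2*(h^2 - 5*h + 4) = (h - 2)*(h - 1)*(h + 2)^2*(h - 4)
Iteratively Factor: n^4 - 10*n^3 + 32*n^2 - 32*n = (n - 4)*(n^3 - 6*n^2 + 8*n) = n*(n - 4)*(n^2 - 6*n + 8) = n*(n - 4)^2*(n - 2)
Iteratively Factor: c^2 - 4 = (c + 2)*(c - 2)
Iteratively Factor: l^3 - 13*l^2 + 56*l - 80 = (l - 5)*(l^2 - 8*l + 16) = (l - 5)*(l - 4)*(l - 4)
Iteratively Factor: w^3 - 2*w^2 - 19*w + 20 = (w - 5)*(w^2 + 3*w - 4) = (w - 5)*(w + 4)*(w - 1)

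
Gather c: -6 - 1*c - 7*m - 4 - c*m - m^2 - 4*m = c*(-m - 1) - m^2 - 11*m - 10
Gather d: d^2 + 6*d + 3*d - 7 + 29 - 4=d^2 + 9*d + 18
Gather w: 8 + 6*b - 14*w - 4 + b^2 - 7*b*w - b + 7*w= b^2 + 5*b + w*(-7*b - 7) + 4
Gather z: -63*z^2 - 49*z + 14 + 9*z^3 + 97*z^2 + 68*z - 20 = 9*z^3 + 34*z^2 + 19*z - 6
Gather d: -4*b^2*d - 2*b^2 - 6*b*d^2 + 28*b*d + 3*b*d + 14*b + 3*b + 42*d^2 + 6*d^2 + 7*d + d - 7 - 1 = -2*b^2 + 17*b + d^2*(48 - 6*b) + d*(-4*b^2 + 31*b + 8) - 8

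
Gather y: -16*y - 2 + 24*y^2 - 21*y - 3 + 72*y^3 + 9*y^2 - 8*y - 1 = 72*y^3 + 33*y^2 - 45*y - 6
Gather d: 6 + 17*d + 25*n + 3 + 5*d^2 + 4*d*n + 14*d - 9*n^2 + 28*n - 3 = 5*d^2 + d*(4*n + 31) - 9*n^2 + 53*n + 6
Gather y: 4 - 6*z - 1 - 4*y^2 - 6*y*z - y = -4*y^2 + y*(-6*z - 1) - 6*z + 3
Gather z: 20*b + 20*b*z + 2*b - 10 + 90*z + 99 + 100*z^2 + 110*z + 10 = 22*b + 100*z^2 + z*(20*b + 200) + 99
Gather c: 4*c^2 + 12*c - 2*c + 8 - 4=4*c^2 + 10*c + 4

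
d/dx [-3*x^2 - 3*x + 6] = -6*x - 3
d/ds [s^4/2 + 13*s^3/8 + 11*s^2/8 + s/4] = 2*s^3 + 39*s^2/8 + 11*s/4 + 1/4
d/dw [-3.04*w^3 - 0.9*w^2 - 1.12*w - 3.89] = -9.12*w^2 - 1.8*w - 1.12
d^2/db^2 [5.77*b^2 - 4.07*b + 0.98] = 11.5400000000000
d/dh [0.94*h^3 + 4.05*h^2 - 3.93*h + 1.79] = 2.82*h^2 + 8.1*h - 3.93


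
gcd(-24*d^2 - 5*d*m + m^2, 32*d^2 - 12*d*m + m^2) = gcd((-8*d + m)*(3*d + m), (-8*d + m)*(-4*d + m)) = 8*d - m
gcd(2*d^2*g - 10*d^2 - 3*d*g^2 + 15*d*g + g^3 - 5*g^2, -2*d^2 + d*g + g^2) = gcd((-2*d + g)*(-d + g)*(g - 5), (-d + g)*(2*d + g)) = d - g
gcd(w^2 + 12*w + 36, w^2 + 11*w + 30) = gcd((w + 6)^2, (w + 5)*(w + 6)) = w + 6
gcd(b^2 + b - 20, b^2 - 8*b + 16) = b - 4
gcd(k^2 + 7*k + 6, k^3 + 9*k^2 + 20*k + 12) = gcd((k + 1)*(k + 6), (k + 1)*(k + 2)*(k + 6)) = k^2 + 7*k + 6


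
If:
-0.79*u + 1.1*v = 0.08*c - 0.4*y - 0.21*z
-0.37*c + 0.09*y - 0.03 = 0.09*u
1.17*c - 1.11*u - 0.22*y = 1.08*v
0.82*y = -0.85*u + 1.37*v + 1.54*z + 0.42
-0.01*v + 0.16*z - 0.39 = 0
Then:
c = 0.40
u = 0.74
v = -0.89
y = 2.74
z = 2.38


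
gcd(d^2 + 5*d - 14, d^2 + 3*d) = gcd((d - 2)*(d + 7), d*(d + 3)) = 1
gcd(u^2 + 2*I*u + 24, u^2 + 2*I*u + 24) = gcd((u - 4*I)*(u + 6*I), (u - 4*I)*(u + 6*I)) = u^2 + 2*I*u + 24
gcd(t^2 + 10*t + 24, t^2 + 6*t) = t + 6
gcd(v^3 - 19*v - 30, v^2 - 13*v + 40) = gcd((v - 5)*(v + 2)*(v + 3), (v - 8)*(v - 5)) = v - 5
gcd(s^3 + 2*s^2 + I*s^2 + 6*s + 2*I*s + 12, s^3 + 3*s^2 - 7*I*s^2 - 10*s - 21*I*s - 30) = s - 2*I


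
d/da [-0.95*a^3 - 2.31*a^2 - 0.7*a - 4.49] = -2.85*a^2 - 4.62*a - 0.7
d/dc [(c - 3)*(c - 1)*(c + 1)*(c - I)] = 4*c^3 + c^2*(-9 - 3*I) + c*(-2 + 6*I) + 3 + I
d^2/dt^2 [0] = 0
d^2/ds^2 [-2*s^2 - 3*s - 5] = -4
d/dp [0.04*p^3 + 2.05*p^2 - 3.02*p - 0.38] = 0.12*p^2 + 4.1*p - 3.02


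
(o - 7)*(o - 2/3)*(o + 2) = o^3 - 17*o^2/3 - 32*o/3 + 28/3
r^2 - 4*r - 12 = (r - 6)*(r + 2)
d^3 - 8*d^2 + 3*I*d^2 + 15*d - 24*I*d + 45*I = (d - 5)*(d - 3)*(d + 3*I)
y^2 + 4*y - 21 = (y - 3)*(y + 7)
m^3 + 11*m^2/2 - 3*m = m*(m - 1/2)*(m + 6)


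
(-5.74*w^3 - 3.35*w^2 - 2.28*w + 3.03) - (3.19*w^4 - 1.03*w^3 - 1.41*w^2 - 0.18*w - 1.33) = -3.19*w^4 - 4.71*w^3 - 1.94*w^2 - 2.1*w + 4.36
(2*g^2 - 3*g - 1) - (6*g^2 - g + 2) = -4*g^2 - 2*g - 3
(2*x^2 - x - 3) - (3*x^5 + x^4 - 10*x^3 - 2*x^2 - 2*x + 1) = -3*x^5 - x^4 + 10*x^3 + 4*x^2 + x - 4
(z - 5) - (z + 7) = -12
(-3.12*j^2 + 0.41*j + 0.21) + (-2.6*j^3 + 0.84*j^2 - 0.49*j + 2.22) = -2.6*j^3 - 2.28*j^2 - 0.08*j + 2.43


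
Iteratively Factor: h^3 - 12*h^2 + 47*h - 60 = (h - 4)*(h^2 - 8*h + 15) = (h - 5)*(h - 4)*(h - 3)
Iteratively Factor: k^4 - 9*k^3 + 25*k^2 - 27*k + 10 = (k - 5)*(k^3 - 4*k^2 + 5*k - 2) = (k - 5)*(k - 1)*(k^2 - 3*k + 2) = (k - 5)*(k - 2)*(k - 1)*(k - 1)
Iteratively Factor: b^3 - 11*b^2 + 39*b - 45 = (b - 3)*(b^2 - 8*b + 15) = (b - 3)^2*(b - 5)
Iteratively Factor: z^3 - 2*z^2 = (z)*(z^2 - 2*z) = z*(z - 2)*(z)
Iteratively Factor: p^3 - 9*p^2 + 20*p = (p - 4)*(p^2 - 5*p) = p*(p - 4)*(p - 5)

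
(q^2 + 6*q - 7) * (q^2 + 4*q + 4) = q^4 + 10*q^3 + 21*q^2 - 4*q - 28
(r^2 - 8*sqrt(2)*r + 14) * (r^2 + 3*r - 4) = r^4 - 8*sqrt(2)*r^3 + 3*r^3 - 24*sqrt(2)*r^2 + 10*r^2 + 42*r + 32*sqrt(2)*r - 56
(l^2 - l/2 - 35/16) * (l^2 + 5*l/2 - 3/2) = l^4 + 2*l^3 - 79*l^2/16 - 151*l/32 + 105/32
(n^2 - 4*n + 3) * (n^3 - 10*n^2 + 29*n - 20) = n^5 - 14*n^4 + 72*n^3 - 166*n^2 + 167*n - 60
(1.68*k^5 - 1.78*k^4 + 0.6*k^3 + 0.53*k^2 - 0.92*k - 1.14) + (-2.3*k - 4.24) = 1.68*k^5 - 1.78*k^4 + 0.6*k^3 + 0.53*k^2 - 3.22*k - 5.38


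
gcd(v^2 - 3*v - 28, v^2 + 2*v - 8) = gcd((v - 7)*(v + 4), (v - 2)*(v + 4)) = v + 4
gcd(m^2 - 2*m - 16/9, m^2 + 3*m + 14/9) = m + 2/3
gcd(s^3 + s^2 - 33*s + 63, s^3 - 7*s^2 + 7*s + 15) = s - 3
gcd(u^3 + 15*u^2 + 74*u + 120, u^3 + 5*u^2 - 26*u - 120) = u^2 + 10*u + 24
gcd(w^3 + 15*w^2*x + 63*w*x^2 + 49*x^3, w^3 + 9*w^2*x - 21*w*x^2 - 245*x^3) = w^2 + 14*w*x + 49*x^2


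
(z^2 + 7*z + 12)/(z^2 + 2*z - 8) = (z + 3)/(z - 2)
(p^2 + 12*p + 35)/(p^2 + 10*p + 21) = (p + 5)/(p + 3)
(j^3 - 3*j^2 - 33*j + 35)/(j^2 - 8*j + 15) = (j^3 - 3*j^2 - 33*j + 35)/(j^2 - 8*j + 15)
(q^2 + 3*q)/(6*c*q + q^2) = (q + 3)/(6*c + q)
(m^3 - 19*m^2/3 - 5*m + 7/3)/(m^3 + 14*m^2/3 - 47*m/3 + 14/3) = (m^2 - 6*m - 7)/(m^2 + 5*m - 14)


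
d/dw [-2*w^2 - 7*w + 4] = -4*w - 7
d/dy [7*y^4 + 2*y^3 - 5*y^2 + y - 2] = 28*y^3 + 6*y^2 - 10*y + 1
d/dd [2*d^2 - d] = 4*d - 1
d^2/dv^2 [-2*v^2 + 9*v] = -4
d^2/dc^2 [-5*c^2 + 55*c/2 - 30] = -10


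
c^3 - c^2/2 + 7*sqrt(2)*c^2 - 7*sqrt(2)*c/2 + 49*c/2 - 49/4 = (c - 1/2)*(c + 7*sqrt(2)/2)^2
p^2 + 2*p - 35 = (p - 5)*(p + 7)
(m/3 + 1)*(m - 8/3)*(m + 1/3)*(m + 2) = m^4/3 + 8*m^3/9 - 59*m^2/27 - 166*m/27 - 16/9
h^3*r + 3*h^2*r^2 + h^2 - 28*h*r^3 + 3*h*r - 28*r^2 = (h - 4*r)*(h + 7*r)*(h*r + 1)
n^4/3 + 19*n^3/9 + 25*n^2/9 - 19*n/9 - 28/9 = (n/3 + 1/3)*(n - 1)*(n + 7/3)*(n + 4)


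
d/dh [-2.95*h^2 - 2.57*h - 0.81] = -5.9*h - 2.57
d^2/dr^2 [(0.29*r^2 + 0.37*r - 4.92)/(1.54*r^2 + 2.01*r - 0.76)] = (-0.0403480000000016*r^3 - 67.973136*r^2 - 88.77792*r - 49.805888)/(3.652264*r^6 + 14.300748*r^5 + 13.258014*r^4 - 5.994423*r^3 - 6.542916*r^2 + 3.482928*r - 0.438976)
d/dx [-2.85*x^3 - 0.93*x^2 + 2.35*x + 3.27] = -8.55*x^2 - 1.86*x + 2.35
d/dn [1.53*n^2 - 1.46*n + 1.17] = 3.06*n - 1.46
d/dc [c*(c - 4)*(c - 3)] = 3*c^2 - 14*c + 12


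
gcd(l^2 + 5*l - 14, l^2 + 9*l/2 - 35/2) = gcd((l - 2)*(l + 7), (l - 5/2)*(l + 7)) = l + 7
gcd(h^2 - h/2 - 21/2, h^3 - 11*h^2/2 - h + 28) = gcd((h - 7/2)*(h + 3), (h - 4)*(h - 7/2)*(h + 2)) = h - 7/2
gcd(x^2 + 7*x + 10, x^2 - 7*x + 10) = 1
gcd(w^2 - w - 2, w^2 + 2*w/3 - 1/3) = w + 1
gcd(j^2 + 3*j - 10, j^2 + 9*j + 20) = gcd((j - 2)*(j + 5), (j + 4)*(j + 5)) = j + 5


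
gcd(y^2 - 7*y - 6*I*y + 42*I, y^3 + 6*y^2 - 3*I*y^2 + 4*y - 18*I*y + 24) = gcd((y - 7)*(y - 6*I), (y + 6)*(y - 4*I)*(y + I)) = 1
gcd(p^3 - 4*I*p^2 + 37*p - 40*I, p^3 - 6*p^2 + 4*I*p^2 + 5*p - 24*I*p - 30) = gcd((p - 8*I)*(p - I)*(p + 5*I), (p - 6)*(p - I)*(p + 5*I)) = p^2 + 4*I*p + 5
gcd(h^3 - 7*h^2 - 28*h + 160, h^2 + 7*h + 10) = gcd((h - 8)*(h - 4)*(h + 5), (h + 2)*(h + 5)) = h + 5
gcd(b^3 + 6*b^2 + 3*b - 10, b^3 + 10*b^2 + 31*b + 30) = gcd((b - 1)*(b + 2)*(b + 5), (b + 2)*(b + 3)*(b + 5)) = b^2 + 7*b + 10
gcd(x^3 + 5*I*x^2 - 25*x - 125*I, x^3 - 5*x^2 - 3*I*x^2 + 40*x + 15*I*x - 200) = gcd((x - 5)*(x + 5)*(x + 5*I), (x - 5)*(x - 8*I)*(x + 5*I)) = x^2 + x*(-5 + 5*I) - 25*I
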